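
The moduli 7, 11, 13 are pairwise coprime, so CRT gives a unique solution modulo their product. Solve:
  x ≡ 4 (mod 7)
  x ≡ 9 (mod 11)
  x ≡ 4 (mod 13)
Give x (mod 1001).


Moduli 7, 11, 13 are pairwise coprime; by CRT there is a unique solution modulo M = 7 · 11 · 13 = 1001.
Solve pairwise, accumulating the modulus:
  Start with x ≡ 4 (mod 7).
  Combine with x ≡ 9 (mod 11): since gcd(7, 11) = 1, we get a unique residue mod 77.
    Write x = 4 + 7·t and substitute into x ≡ 9 (mod 11): 7·t ≡ 9 − 4 = 5 (mod 11).
    The inverse of 7 mod 11 is 8 (since 7·8 = 56 = 5·11 + 1), so t ≡ 8·5 = 40 ≡ 7 (mod 11).
    Then x = 4 + 7·7 = 53, valid modulo lcm(7, 11) = 77: x ≡ 53 (mod 77).
  Combine with x ≡ 4 (mod 13): since gcd(77, 13) = 1, we get a unique residue mod 1001.
    Write x = 53 + 77·t and substitute into x ≡ 4 (mod 13): 77·t ≡ 4 − 53 = -49 (mod 13).
    Reduce coefficients mod 13: 12·t ≡ 3 (mod 13).
    The inverse of 12 mod 13 is 12 (since 12·12 = 144 = 11·13 + 1), so t ≡ 12·3 = 36 ≡ 10 (mod 13).
    Then x = 53 + 77·10 = 823, valid modulo lcm(77, 13) = 1001: x ≡ 823 (mod 1001).
Verify: 823 mod 7 = 4 ✓, 823 mod 11 = 9 ✓, 823 mod 13 = 4 ✓.

x ≡ 823 (mod 1001).


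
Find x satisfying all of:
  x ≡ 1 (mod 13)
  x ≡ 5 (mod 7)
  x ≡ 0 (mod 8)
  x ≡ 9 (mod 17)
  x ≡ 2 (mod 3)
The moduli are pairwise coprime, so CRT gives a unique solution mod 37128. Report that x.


Product of moduli M = 13 · 7 · 8 · 17 · 3 = 37128.
Merge one congruence at a time:
  Start: x ≡ 1 (mod 13).
  Combine with x ≡ 5 (mod 7); new modulus lcm = 91.
    Write x = 1 + 13·t and substitute into x ≡ 5 (mod 7): 13·t ≡ 5 − 1 = 4 (mod 7).
    Reduce coefficients mod 7: 6·t ≡ 4 (mod 7).
    The inverse of 6 mod 7 is 6 (since 6·6 = 36 = 5·7 + 1), so t ≡ 6·4 = 24 ≡ 3 (mod 7).
    Then x = 1 + 13·3 = 40, valid modulo lcm(13, 7) = 91: x ≡ 40 (mod 91).
  Combine with x ≡ 0 (mod 8); new modulus lcm = 728.
    Write x = 40 + 91·t and substitute into x ≡ 0 (mod 8): 91·t ≡ 0 − 40 = -40 (mod 8).
    Reduce coefficients mod 8: 3·t ≡ 0 (mod 8).
    The inverse of 3 mod 8 is 3 (since 3·3 = 9 = 1·8 + 1), so t ≡ 3·0 = 0 ≡ 0 (mod 8).
    Then x = 40 + 91·0 = 40, valid modulo lcm(91, 8) = 728: x ≡ 40 (mod 728).
  Combine with x ≡ 9 (mod 17); new modulus lcm = 12376.
    Write x = 40 + 728·t and substitute into x ≡ 9 (mod 17): 728·t ≡ 9 − 40 = -31 (mod 17).
    Reduce coefficients mod 17: 14·t ≡ 3 (mod 17).
    The inverse of 14 mod 17 is 11 (since 14·11 = 154 = 9·17 + 1), so t ≡ 11·3 = 33 ≡ 16 (mod 17).
    Then x = 40 + 728·16 = 11688, valid modulo lcm(728, 17) = 12376: x ≡ 11688 (mod 12376).
  Combine with x ≡ 2 (mod 3); new modulus lcm = 37128.
    Write x = 11688 + 12376·t and substitute into x ≡ 2 (mod 3): 12376·t ≡ 2 − 11688 = -11686 (mod 3).
    Reduce coefficients mod 3: 1·t ≡ 2 (mod 3).
    So t ≡ 2 (mod 3).
    Then x = 11688 + 12376·2 = 36440, valid modulo lcm(12376, 3) = 37128: x ≡ 36440 (mod 37128).
Verify against each original: 36440 mod 13 = 1, 36440 mod 7 = 5, 36440 mod 8 = 0, 36440 mod 17 = 9, 36440 mod 3 = 2.

x ≡ 36440 (mod 37128).


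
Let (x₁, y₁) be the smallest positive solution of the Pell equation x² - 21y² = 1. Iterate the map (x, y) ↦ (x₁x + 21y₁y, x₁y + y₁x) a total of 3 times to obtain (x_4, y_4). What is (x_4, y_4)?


Step 1: Find the fundamental solution (x₁, y₁) of x² - 21y² = 1.
  Expand √21 as a continued fraction. a₀ = ⌊√21⌋ = 4; iterate m_{k+1} = d_k·a_k − m_k, d_{k+1} = (21 − m_{k+1}²)/d_k, a_{k+1} = ⌊(a₀ + m_{k+1})/d_{k+1}⌋ (starting m₀ = 0, d₀ = 1), with convergents p_k = a_k·p_{k-1} + p_{k-2}, q_k = a_k·q_{k-1} + q_{k-2} (p₋₁ = 1, q₋₁ = 0):
  k = 0: a₀ = 4; p₀/q₀ = 4/1; p₀² − 21·q₀² = 16 − 21 = -5.
  k = 1: m = 4, d = 5, a = ⌊(4 + 4)/5⌋ = 1; p/q = (1·4 + 1)/(1·1 + 0) = 5/1; p² − 21·q² = 25 − 21 = 4.
  k = 2: m = 1, d = 4, a = ⌊(4 + 1)/4⌋ = 1; p/q = (1·5 + 4)/(1·1 + 1) = 9/2; p² − 21·q² = 81 − 84 = -3.
  k = 3: m = 3, d = 3, a = ⌊(4 + 3)/3⌋ = 2; p/q = (2·9 + 5)/(2·2 + 1) = 23/5; p² − 21·q² = 529 − 525 = 4.
  k = 4: m = 3, d = 4, a = ⌊(4 + 3)/4⌋ = 1; p/q = (1·23 + 9)/(1·5 + 2) = 32/7; p² − 21·q² = 1024 − 1029 = -5.
  k = 5: m = 1, d = 5, a = ⌊(4 + 1)/5⌋ = 1; p/q = (1·32 + 23)/(1·7 + 5) = 55/12; p² − 21·q² = 3025 − 3024 = 1.
  The first convergent with p² − 21·q² = 1 gives the fundamental solution (x₁, y₁) = (55, 12).
Step 2: Apply the recurrence (x_{n+1}, y_{n+1}) = (x₁x_n + 21y₁y_n, x₁y_n + y₁x_n) repeatedly.
  From (x_1, y_1) = (55, 12): x_2 = 55·55 + 21·12·12 = 6049; y_2 = 55·12 + 12·55 = 1320.
  From (x_2, y_2) = (6049, 1320): x_3 = 55·6049 + 21·12·1320 = 665335; y_3 = 55·1320 + 12·6049 = 145188.
  From (x_3, y_3) = (665335, 145188): x_4 = 55·665335 + 21·12·145188 = 73180801; y_4 = 55·145188 + 12·665335 = 15969360.
Step 3: Verify x_4² - 21·y_4² = 5355429635001601 - 5355429635001600 = 1 (should be 1). ✓

(x_1, y_1) = (55, 12); (x_4, y_4) = (73180801, 15969360).


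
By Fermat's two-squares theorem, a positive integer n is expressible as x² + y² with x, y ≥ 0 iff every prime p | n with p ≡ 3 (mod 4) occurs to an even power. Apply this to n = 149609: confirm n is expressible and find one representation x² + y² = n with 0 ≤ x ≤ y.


Step 1: Factor n = 149609 = 41^2 · 89.
Step 2: Check the mod-4 condition on each prime factor: 41 ≡ 1 (mod 4), exponent 2; 89 ≡ 1 (mod 4), exponent 1.
All primes ≡ 3 (mod 4) appear to even exponent (or don't appear), so by the two-squares theorem n IS expressible as a sum of two squares.
Step 3: Build a representation. Here n = 41 · 41 · 89 is a product of primes ≡ 1 (mod 4). Each prime p ≡ 1 (mod 4) is itself a sum of two squares; find a² by testing p − a² for a perfect square:
  41: 41 − 1² = 40, 41 − 2² = 37, 41 − 3² = 32, 41 − 4² = 25 = 5² ⇒ 41 = 4² + 5².
  89: 89 − 1² = 88, 89 − 2² = 85, 89 − 3² = 80, 89 − 4² = 73, 89 − 5² = 64 = 8² ⇒ 89 = 5² + 8².
  Combine using the Brahmagupta–Fibonacci identity (a² + b²)(c² + d²) = (ac − bd)² + (ad + bc)² = (ac + bd)² + (ad − bc)²:
  41 · 41 = 1681: from (4² + 5²)(4² + 5²), take (4·4 − 5·5, 4·5 + 5·4) = (16 − 25, 20 + 20) = (-9, 40); dropping signs (only squares matter) gives (9, 40); check 9² + 40² = 81 + 1600 = 1681 ✓.
  1681 · 89 = 149609: from (9² + 40²)(5² + 8²), take (9·5 − 40·8, 9·8 + 40·5) = (45 − 320, 72 + 200) = (-275, 272); dropping signs (only squares matter) gives (275, 272); check 275² + 272² = 75625 + 73984 = 149609 ✓.
Step 4: Order so x ≤ y and verify: 272² + 275² = 73984 + 75625 = 149609 = n. ✓

n = 149609 = 272² + 275² (one valid representation with x ≤ y).


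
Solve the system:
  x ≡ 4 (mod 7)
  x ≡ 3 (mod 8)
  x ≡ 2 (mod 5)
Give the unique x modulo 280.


Moduli 7, 8, 5 are pairwise coprime; by CRT there is a unique solution modulo M = 7 · 8 · 5 = 280.
Solve pairwise, accumulating the modulus:
  Start with x ≡ 4 (mod 7).
  Combine with x ≡ 3 (mod 8): since gcd(7, 8) = 1, we get a unique residue mod 56.
    Write x = 4 + 7·t and substitute into x ≡ 3 (mod 8): 7·t ≡ 3 − 4 = -1 (mod 8).
    Reduce coefficients mod 8: 7·t ≡ 7 (mod 8).
    The inverse of 7 mod 8 is 7 (since 7·7 = 49 = 6·8 + 1), so t ≡ 7·7 = 49 ≡ 1 (mod 8).
    Then x = 4 + 7·1 = 11, valid modulo lcm(7, 8) = 56: x ≡ 11 (mod 56).
  Combine with x ≡ 2 (mod 5): since gcd(56, 5) = 1, we get a unique residue mod 280.
    Write x = 11 + 56·t and substitute into x ≡ 2 (mod 5): 56·t ≡ 2 − 11 = -9 (mod 5).
    Reduce coefficients mod 5: 1·t ≡ 1 (mod 5).
    So t ≡ 1 (mod 5).
    Then x = 11 + 56·1 = 67, valid modulo lcm(56, 5) = 280: x ≡ 67 (mod 280).
Verify: 67 mod 7 = 4 ✓, 67 mod 8 = 3 ✓, 67 mod 5 = 2 ✓.

x ≡ 67 (mod 280).


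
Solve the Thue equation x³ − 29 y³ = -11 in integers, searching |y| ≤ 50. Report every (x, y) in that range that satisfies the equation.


The equation is x³ - 29y³ = -11. For fixed y, x³ = 29·y³ − 11, so a solution requires the RHS to be a perfect cube.
Strategy: iterate y from -50 to 50, compute RHS = 29·y³ − 11, and check whether it is a (positive or negative) perfect cube.
Check small values of y:
  y = 0: RHS = -11 is not a perfect cube.
  y = 1: RHS = 18 is not a perfect cube.
  y = -1: RHS = -40 is not a perfect cube.
  y = 2: RHS = 221 is not a perfect cube.
  y = -2: RHS = -243 is not a perfect cube.
  y = 3: RHS = 772 is not a perfect cube.
  y = -3: RHS = -794 is not a perfect cube.
Continuing the search up to |y| = 50 finds no solutions either.
No (x, y) in the scanned range satisfies the equation.

No integer solutions with |y| ≤ 50.


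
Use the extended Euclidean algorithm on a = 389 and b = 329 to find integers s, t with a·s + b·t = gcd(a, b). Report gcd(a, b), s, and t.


Euclidean algorithm on (389, 329) — divide until remainder is 0:
  389 = 1 · 329 + 60
  329 = 5 · 60 + 29
  60 = 2 · 29 + 2
  29 = 14 · 2 + 1
  2 = 2 · 1 + 0
gcd(389, 329) = 1.
Track Bezout coefficients alongside the remainders: start with r₀ = 389 = a·1 + b·0 (s = 1, t = 0) and r₁ = 329 = a·0 + b·1 (s = 0, t = 1); each new remainder r_{k+1} = r_{k-1} − q_k·r_k inherits s_{k+1} = s_{k-1} − q_k·s_k, t_{k+1} = t_{k-1} − q_k·t_k, so r_k = a·s_k + b·t_k at every step:
  q = 1: r = 60, s = 1 − 1·0 = 1, t = 0 − 1·1 = -1  (check: 389·1 + 329·(-1) = 60)
  q = 5: r = 29, s = 0 − 5·1 = -5, t = 1 − 5·(-1) = 6  (check: 389·(-5) + 329·6 = 29)
  q = 2: r = 2, s = 1 − 2·(-5) = 11, t = -1 − 2·6 = -13  (check: 389·11 + 329·(-13) = 2)
  q = 14: r = 1, s = -5 − 14·11 = -159, t = 6 − 14·(-13) = 188  (check: 389·(-159) + 329·188 = 1)
The row with r = 1 (the gcd) gives the Bezout coefficients s = -159, t = 188.
Result: 389 · (-159) + 329 · (188) = 1.

gcd(389, 329) = 1; s = -159, t = 188 (check: 389·(-159) + 329·188 = 1).


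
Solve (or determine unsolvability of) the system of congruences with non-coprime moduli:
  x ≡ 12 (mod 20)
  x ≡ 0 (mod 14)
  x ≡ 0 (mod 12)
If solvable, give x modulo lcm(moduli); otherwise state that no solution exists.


Moduli 20, 14, 12 are not pairwise coprime, so CRT works modulo lcm(m_i) when all pairwise compatibility conditions hold.
Pairwise compatibility: gcd(m_i, m_j) must divide a_i - a_j for every pair.
Merge one congruence at a time:
  Start: x ≡ 12 (mod 20).
  Combine with x ≡ 0 (mod 14): gcd(20, 14) = 2; 0 - 12 = -12, which IS divisible by 2, so compatible.
    Write x = 12 + 20·t and substitute into x ≡ 0 (mod 14): 20·t ≡ 0 − 12 = -12 (mod 14).
    Divide the congruence (and modulus) by g = 2: 10·t ≡ -6 (mod 7).
    Reduce coefficients mod 7: 3·t ≡ 1 (mod 7).
    The inverse of 3 mod 7 is 5 (since 3·5 = 15 = 2·7 + 1), so t ≡ 5·1 = 5 ≡ 5 (mod 7).
    Then x = 12 + 20·5 = 112, valid modulo lcm(20, 14) = 140: x ≡ 112 (mod 140).
  Combine with x ≡ 0 (mod 12): gcd(140, 12) = 4; 0 - 112 = -112, which IS divisible by 4, so compatible.
    Write x = 112 + 140·t and substitute into x ≡ 0 (mod 12): 140·t ≡ 0 − 112 = -112 (mod 12).
    Divide the congruence (and modulus) by g = 4: 35·t ≡ -28 (mod 3).
    Reduce coefficients mod 3: 2·t ≡ 2 (mod 3).
    The inverse of 2 mod 3 is 2 (since 2·2 = 4 = 1·3 + 1), so t ≡ 2·2 = 4 ≡ 1 (mod 3).
    Then x = 112 + 140·1 = 252, valid modulo lcm(140, 12) = 420: x ≡ 252 (mod 420).
Verify: 252 mod 20 = 12, 252 mod 14 = 0, 252 mod 12 = 0.

x ≡ 252 (mod 420).


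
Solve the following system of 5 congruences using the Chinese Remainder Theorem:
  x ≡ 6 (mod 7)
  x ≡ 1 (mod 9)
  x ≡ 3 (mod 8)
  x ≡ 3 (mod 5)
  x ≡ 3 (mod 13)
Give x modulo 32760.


Product of moduli M = 7 · 9 · 8 · 5 · 13 = 32760.
Merge one congruence at a time:
  Start: x ≡ 6 (mod 7).
  Combine with x ≡ 1 (mod 9); new modulus lcm = 63.
    Write x = 6 + 7·t and substitute into x ≡ 1 (mod 9): 7·t ≡ 1 − 6 = -5 (mod 9).
    Reduce coefficients mod 9: 7·t ≡ 4 (mod 9).
    The inverse of 7 mod 9 is 4 (since 7·4 = 28 = 3·9 + 1), so t ≡ 4·4 = 16 ≡ 7 (mod 9).
    Then x = 6 + 7·7 = 55, valid modulo lcm(7, 9) = 63: x ≡ 55 (mod 63).
  Combine with x ≡ 3 (mod 8); new modulus lcm = 504.
    Write x = 55 + 63·t and substitute into x ≡ 3 (mod 8): 63·t ≡ 3 − 55 = -52 (mod 8).
    Reduce coefficients mod 8: 7·t ≡ 4 (mod 8).
    The inverse of 7 mod 8 is 7 (since 7·7 = 49 = 6·8 + 1), so t ≡ 7·4 = 28 ≡ 4 (mod 8).
    Then x = 55 + 63·4 = 307, valid modulo lcm(63, 8) = 504: x ≡ 307 (mod 504).
  Combine with x ≡ 3 (mod 5); new modulus lcm = 2520.
    Write x = 307 + 504·t and substitute into x ≡ 3 (mod 5): 504·t ≡ 3 − 307 = -304 (mod 5).
    Reduce coefficients mod 5: 4·t ≡ 1 (mod 5).
    The inverse of 4 mod 5 is 4 (since 4·4 = 16 = 3·5 + 1), so t ≡ 4·1 = 4 ≡ 4 (mod 5).
    Then x = 307 + 504·4 = 2323, valid modulo lcm(504, 5) = 2520: x ≡ 2323 (mod 2520).
  Combine with x ≡ 3 (mod 13); new modulus lcm = 32760.
    Write x = 2323 + 2520·t and substitute into x ≡ 3 (mod 13): 2520·t ≡ 3 − 2323 = -2320 (mod 13).
    Reduce coefficients mod 13: 11·t ≡ 7 (mod 13).
    The inverse of 11 mod 13 is 6 (since 11·6 = 66 = 5·13 + 1), so t ≡ 6·7 = 42 ≡ 3 (mod 13).
    Then x = 2323 + 2520·3 = 9883, valid modulo lcm(2520, 13) = 32760: x ≡ 9883 (mod 32760).
Verify against each original: 9883 mod 7 = 6, 9883 mod 9 = 1, 9883 mod 8 = 3, 9883 mod 5 = 3, 9883 mod 13 = 3.

x ≡ 9883 (mod 32760).


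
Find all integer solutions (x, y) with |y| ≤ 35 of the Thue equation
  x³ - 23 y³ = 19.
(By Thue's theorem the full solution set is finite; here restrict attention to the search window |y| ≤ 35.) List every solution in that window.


The equation is x³ - 23y³ = 19. For fixed y, x³ = 23·y³ + 19, so a solution requires the RHS to be a perfect cube.
Strategy: iterate y from -35 to 35, compute RHS = 23·y³ + 19, and check whether it is a (positive or negative) perfect cube.
Check small values of y:
  y = 0: RHS = 19 is not a perfect cube.
  y = 1: RHS = 42 is not a perfect cube.
  y = -1: RHS = -4 is not a perfect cube.
  y = 2: RHS = 203 is not a perfect cube.
  y = -2: RHS = -165 is not a perfect cube.
  y = 3: RHS = 640 is not a perfect cube.
  y = -3: RHS = -602 is not a perfect cube.
Continuing the search up to |y| = 35 finds no solutions either.
No (x, y) in the scanned range satisfies the equation.

No integer solutions with |y| ≤ 35.


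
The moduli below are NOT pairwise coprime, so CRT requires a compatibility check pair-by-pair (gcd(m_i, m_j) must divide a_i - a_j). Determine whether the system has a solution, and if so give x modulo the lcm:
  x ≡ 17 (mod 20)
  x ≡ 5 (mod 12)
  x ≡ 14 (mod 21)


Moduli 20, 12, 21 are not pairwise coprime, so CRT works modulo lcm(m_i) when all pairwise compatibility conditions hold.
Pairwise compatibility: gcd(m_i, m_j) must divide a_i - a_j for every pair.
Merge one congruence at a time:
  Start: x ≡ 17 (mod 20).
  Combine with x ≡ 5 (mod 12): gcd(20, 12) = 4; 5 - 17 = -12, which IS divisible by 4, so compatible.
    Write x = 17 + 20·t and substitute into x ≡ 5 (mod 12): 20·t ≡ 5 − 17 = -12 (mod 12).
    Divide the congruence (and modulus) by g = 4: 5·t ≡ -3 (mod 3).
    Reduce coefficients mod 3: 2·t ≡ 0 (mod 3).
    The inverse of 2 mod 3 is 2 (since 2·2 = 4 = 1·3 + 1), so t ≡ 2·0 = 0 ≡ 0 (mod 3).
    Then x = 17 + 20·0 = 17, valid modulo lcm(20, 12) = 60: x ≡ 17 (mod 60).
  Combine with x ≡ 14 (mod 21): gcd(60, 21) = 3; 14 - 17 = -3, which IS divisible by 3, so compatible.
    Write x = 17 + 60·t and substitute into x ≡ 14 (mod 21): 60·t ≡ 14 − 17 = -3 (mod 21).
    Divide the congruence (and modulus) by g = 3: 20·t ≡ -1 (mod 7).
    Reduce coefficients mod 7: 6·t ≡ 6 (mod 7).
    The inverse of 6 mod 7 is 6 (since 6·6 = 36 = 5·7 + 1), so t ≡ 6·6 = 36 ≡ 1 (mod 7).
    Then x = 17 + 60·1 = 77, valid modulo lcm(60, 21) = 420: x ≡ 77 (mod 420).
Verify: 77 mod 20 = 17, 77 mod 12 = 5, 77 mod 21 = 14.

x ≡ 77 (mod 420).


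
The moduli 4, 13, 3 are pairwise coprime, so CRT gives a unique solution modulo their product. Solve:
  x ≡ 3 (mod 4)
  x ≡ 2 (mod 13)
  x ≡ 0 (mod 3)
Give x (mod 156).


Moduli 4, 13, 3 are pairwise coprime; by CRT there is a unique solution modulo M = 4 · 13 · 3 = 156.
Solve pairwise, accumulating the modulus:
  Start with x ≡ 3 (mod 4).
  Combine with x ≡ 2 (mod 13): since gcd(4, 13) = 1, we get a unique residue mod 52.
    Write x = 3 + 4·t and substitute into x ≡ 2 (mod 13): 4·t ≡ 2 − 3 = -1 (mod 13).
    Reduce coefficients mod 13: 4·t ≡ 12 (mod 13).
    The inverse of 4 mod 13 is 10 (since 4·10 = 40 = 3·13 + 1), so t ≡ 10·12 = 120 ≡ 3 (mod 13).
    Then x = 3 + 4·3 = 15, valid modulo lcm(4, 13) = 52: x ≡ 15 (mod 52).
  Combine with x ≡ 0 (mod 3): since gcd(52, 3) = 1, we get a unique residue mod 156.
    Write x = 15 + 52·t and substitute into x ≡ 0 (mod 3): 52·t ≡ 0 − 15 = -15 (mod 3).
    Reduce coefficients mod 3: 1·t ≡ 0 (mod 3).
    So t ≡ 0 (mod 3).
    Then x = 15 + 52·0 = 15, valid modulo lcm(52, 3) = 156: x ≡ 15 (mod 156).
Verify: 15 mod 4 = 3 ✓, 15 mod 13 = 2 ✓, 15 mod 3 = 0 ✓.

x ≡ 15 (mod 156).


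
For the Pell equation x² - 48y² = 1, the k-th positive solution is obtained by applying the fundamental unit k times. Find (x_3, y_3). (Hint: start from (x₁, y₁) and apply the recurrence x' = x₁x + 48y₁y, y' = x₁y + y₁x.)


Step 1: Find the fundamental solution (x₁, y₁) of x² - 48y² = 1.
  Expand √48 as a continued fraction. a₀ = ⌊√48⌋ = 6; iterate m_{k+1} = d_k·a_k − m_k, d_{k+1} = (48 − m_{k+1}²)/d_k, a_{k+1} = ⌊(a₀ + m_{k+1})/d_{k+1}⌋ (starting m₀ = 0, d₀ = 1), with convergents p_k = a_k·p_{k-1} + p_{k-2}, q_k = a_k·q_{k-1} + q_{k-2} (p₋₁ = 1, q₋₁ = 0):
  k = 0: a₀ = 6; p₀/q₀ = 6/1; p₀² − 48·q₀² = 36 − 48 = -12.
  k = 1: m = 6, d = 12, a = ⌊(6 + 6)/12⌋ = 1; p/q = (1·6 + 1)/(1·1 + 0) = 7/1; p² − 48·q² = 49 − 48 = 1.
  The first convergent with p² − 48·q² = 1 gives the fundamental solution (x₁, y₁) = (7, 1).
Step 2: Apply the recurrence (x_{n+1}, y_{n+1}) = (x₁x_n + 48y₁y_n, x₁y_n + y₁x_n) repeatedly.
  From (x_1, y_1) = (7, 1): x_2 = 7·7 + 48·1·1 = 97; y_2 = 7·1 + 1·7 = 14.
  From (x_2, y_2) = (97, 14): x_3 = 7·97 + 48·1·14 = 1351; y_3 = 7·14 + 1·97 = 195.
Step 3: Verify x_3² - 48·y_3² = 1825201 - 1825200 = 1 (should be 1). ✓

(x_1, y_1) = (7, 1); (x_3, y_3) = (1351, 195).


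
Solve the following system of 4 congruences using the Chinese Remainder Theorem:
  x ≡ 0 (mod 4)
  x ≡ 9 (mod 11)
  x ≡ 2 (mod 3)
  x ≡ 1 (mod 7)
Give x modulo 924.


Product of moduli M = 4 · 11 · 3 · 7 = 924.
Merge one congruence at a time:
  Start: x ≡ 0 (mod 4).
  Combine with x ≡ 9 (mod 11); new modulus lcm = 44.
    Write x = 0 + 4·t and substitute into x ≡ 9 (mod 11): 4·t ≡ 9 − 0 = 9 (mod 11).
    The inverse of 4 mod 11 is 3 (since 4·3 = 12 = 1·11 + 1), so t ≡ 3·9 = 27 ≡ 5 (mod 11).
    Then x = 0 + 4·5 = 20, valid modulo lcm(4, 11) = 44: x ≡ 20 (mod 44).
  Combine with x ≡ 2 (mod 3); new modulus lcm = 132.
    Write x = 20 + 44·t and substitute into x ≡ 2 (mod 3): 44·t ≡ 2 − 20 = -18 (mod 3).
    Reduce coefficients mod 3: 2·t ≡ 0 (mod 3).
    The inverse of 2 mod 3 is 2 (since 2·2 = 4 = 1·3 + 1), so t ≡ 2·0 = 0 ≡ 0 (mod 3).
    Then x = 20 + 44·0 = 20, valid modulo lcm(44, 3) = 132: x ≡ 20 (mod 132).
  Combine with x ≡ 1 (mod 7); new modulus lcm = 924.
    Write x = 20 + 132·t and substitute into x ≡ 1 (mod 7): 132·t ≡ 1 − 20 = -19 (mod 7).
    Reduce coefficients mod 7: 6·t ≡ 2 (mod 7).
    The inverse of 6 mod 7 is 6 (since 6·6 = 36 = 5·7 + 1), so t ≡ 6·2 = 12 ≡ 5 (mod 7).
    Then x = 20 + 132·5 = 680, valid modulo lcm(132, 7) = 924: x ≡ 680 (mod 924).
Verify against each original: 680 mod 4 = 0, 680 mod 11 = 9, 680 mod 3 = 2, 680 mod 7 = 1.

x ≡ 680 (mod 924).


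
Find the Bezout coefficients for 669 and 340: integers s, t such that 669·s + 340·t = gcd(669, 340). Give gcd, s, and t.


Euclidean algorithm on (669, 340) — divide until remainder is 0:
  669 = 1 · 340 + 329
  340 = 1 · 329 + 11
  329 = 29 · 11 + 10
  11 = 1 · 10 + 1
  10 = 10 · 1 + 0
gcd(669, 340) = 1.
Track Bezout coefficients alongside the remainders: start with r₀ = 669 = a·1 + b·0 (s = 1, t = 0) and r₁ = 340 = a·0 + b·1 (s = 0, t = 1); each new remainder r_{k+1} = r_{k-1} − q_k·r_k inherits s_{k+1} = s_{k-1} − q_k·s_k, t_{k+1} = t_{k-1} − q_k·t_k, so r_k = a·s_k + b·t_k at every step:
  q = 1: r = 329, s = 1 − 1·0 = 1, t = 0 − 1·1 = -1  (check: 669·1 + 340·(-1) = 329)
  q = 1: r = 11, s = 0 − 1·1 = -1, t = 1 − 1·(-1) = 2  (check: 669·(-1) + 340·2 = 11)
  q = 29: r = 10, s = 1 − 29·(-1) = 30, t = -1 − 29·2 = -59  (check: 669·30 + 340·(-59) = 10)
  q = 1: r = 1, s = -1 − 1·30 = -31, t = 2 − 1·(-59) = 61  (check: 669·(-31) + 340·61 = 1)
The row with r = 1 (the gcd) gives the Bezout coefficients s = -31, t = 61.
Result: 669 · (-31) + 340 · (61) = 1.

gcd(669, 340) = 1; s = -31, t = 61 (check: 669·(-31) + 340·61 = 1).


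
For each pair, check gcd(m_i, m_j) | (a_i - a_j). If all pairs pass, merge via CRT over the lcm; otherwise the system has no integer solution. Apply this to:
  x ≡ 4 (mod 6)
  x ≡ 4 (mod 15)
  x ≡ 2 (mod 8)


Moduli 6, 15, 8 are not pairwise coprime, so CRT works modulo lcm(m_i) when all pairwise compatibility conditions hold.
Pairwise compatibility: gcd(m_i, m_j) must divide a_i - a_j for every pair.
Merge one congruence at a time:
  Start: x ≡ 4 (mod 6).
  Combine with x ≡ 4 (mod 15): gcd(6, 15) = 3; 4 - 4 = 0, which IS divisible by 3, so compatible.
    Write x = 4 + 6·t and substitute into x ≡ 4 (mod 15): 6·t ≡ 4 − 4 = 0 (mod 15).
    Divide the congruence (and modulus) by g = 3: 2·t ≡ 0 (mod 5).
    The inverse of 2 mod 5 is 3 (since 2·3 = 6 = 1·5 + 1), so t ≡ 3·0 = 0 ≡ 0 (mod 5).
    Then x = 4 + 6·0 = 4, valid modulo lcm(6, 15) = 30: x ≡ 4 (mod 30).
  Combine with x ≡ 2 (mod 8): gcd(30, 8) = 2; 2 - 4 = -2, which IS divisible by 2, so compatible.
    Write x = 4 + 30·t and substitute into x ≡ 2 (mod 8): 30·t ≡ 2 − 4 = -2 (mod 8).
    Divide the congruence (and modulus) by g = 2: 15·t ≡ -1 (mod 4).
    Reduce coefficients mod 4: 3·t ≡ 3 (mod 4).
    The inverse of 3 mod 4 is 3 (since 3·3 = 9 = 2·4 + 1), so t ≡ 3·3 = 9 ≡ 1 (mod 4).
    Then x = 4 + 30·1 = 34, valid modulo lcm(30, 8) = 120: x ≡ 34 (mod 120).
Verify: 34 mod 6 = 4, 34 mod 15 = 4, 34 mod 8 = 2.

x ≡ 34 (mod 120).


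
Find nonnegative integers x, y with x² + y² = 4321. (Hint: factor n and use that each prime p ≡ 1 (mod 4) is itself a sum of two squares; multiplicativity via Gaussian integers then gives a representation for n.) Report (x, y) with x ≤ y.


Step 1: Factor n = 4321 = 29 · 149.
Step 2: Check the mod-4 condition on each prime factor: 29 ≡ 1 (mod 4), exponent 1; 149 ≡ 1 (mod 4), exponent 1.
All primes ≡ 3 (mod 4) appear to even exponent (or don't appear), so by the two-squares theorem n IS expressible as a sum of two squares.
Step 3: Build a representation. Here n = 29 · 149 is a product of primes ≡ 1 (mod 4). Each prime p ≡ 1 (mod 4) is itself a sum of two squares; find a² by testing p − a² for a perfect square:
  29: 29 − 1² = 28, 29 − 2² = 25 = 5² ⇒ 29 = 2² + 5².
  149: 149 − 1² = 148, 149 − 2² = 145, 149 − 3² = 140, 149 − 4² = 133, 149 − 5² = 124, 149 − 6² = 113, 149 − 7² = 100 = 10² ⇒ 149 = 7² + 10².
  Combine using the Brahmagupta–Fibonacci identity (a² + b²)(c² + d²) = (ac − bd)² + (ad + bc)² = (ac + bd)² + (ad − bc)²:
  29 · 149 = 4321: from (2² + 5²)(7² + 10²), take (2·7 − 5·10, 2·10 + 5·7) = (14 − 50, 20 + 35) = (-36, 55); dropping signs (only squares matter) gives (36, 55); check 36² + 55² = 1296 + 3025 = 4321 ✓.
Step 4: Order so x ≤ y and verify: 36² + 55² = 1296 + 3025 = 4321 = n. ✓

n = 4321 = 36² + 55² (one valid representation with x ≤ y).


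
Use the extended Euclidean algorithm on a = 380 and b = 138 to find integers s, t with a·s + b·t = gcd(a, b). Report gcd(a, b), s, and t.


Euclidean algorithm on (380, 138) — divide until remainder is 0:
  380 = 2 · 138 + 104
  138 = 1 · 104 + 34
  104 = 3 · 34 + 2
  34 = 17 · 2 + 0
gcd(380, 138) = 2.
Track Bezout coefficients alongside the remainders: start with r₀ = 380 = a·1 + b·0 (s = 1, t = 0) and r₁ = 138 = a·0 + b·1 (s = 0, t = 1); each new remainder r_{k+1} = r_{k-1} − q_k·r_k inherits s_{k+1} = s_{k-1} − q_k·s_k, t_{k+1} = t_{k-1} − q_k·t_k, so r_k = a·s_k + b·t_k at every step:
  q = 2: r = 104, s = 1 − 2·0 = 1, t = 0 − 2·1 = -2  (check: 380·1 + 138·(-2) = 104)
  q = 1: r = 34, s = 0 − 1·1 = -1, t = 1 − 1·(-2) = 3  (check: 380·(-1) + 138·3 = 34)
  q = 3: r = 2, s = 1 − 3·(-1) = 4, t = -2 − 3·3 = -11  (check: 380·4 + 138·(-11) = 2)
The row with r = 2 (the gcd) gives the Bezout coefficients s = 4, t = -11.
Result: 380 · (4) + 138 · (-11) = 2.

gcd(380, 138) = 2; s = 4, t = -11 (check: 380·4 + 138·(-11) = 2).


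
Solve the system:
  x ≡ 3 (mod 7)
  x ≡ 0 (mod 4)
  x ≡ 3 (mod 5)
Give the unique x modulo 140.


Moduli 7, 4, 5 are pairwise coprime; by CRT there is a unique solution modulo M = 7 · 4 · 5 = 140.
Solve pairwise, accumulating the modulus:
  Start with x ≡ 3 (mod 7).
  Combine with x ≡ 0 (mod 4): since gcd(7, 4) = 1, we get a unique residue mod 28.
    Write x = 3 + 7·t and substitute into x ≡ 0 (mod 4): 7·t ≡ 0 − 3 = -3 (mod 4).
    Reduce coefficients mod 4: 3·t ≡ 1 (mod 4).
    The inverse of 3 mod 4 is 3 (since 3·3 = 9 = 2·4 + 1), so t ≡ 3·1 = 3 ≡ 3 (mod 4).
    Then x = 3 + 7·3 = 24, valid modulo lcm(7, 4) = 28: x ≡ 24 (mod 28).
  Combine with x ≡ 3 (mod 5): since gcd(28, 5) = 1, we get a unique residue mod 140.
    Write x = 24 + 28·t and substitute into x ≡ 3 (mod 5): 28·t ≡ 3 − 24 = -21 (mod 5).
    Reduce coefficients mod 5: 3·t ≡ 4 (mod 5).
    The inverse of 3 mod 5 is 2 (since 3·2 = 6 = 1·5 + 1), so t ≡ 2·4 = 8 ≡ 3 (mod 5).
    Then x = 24 + 28·3 = 108, valid modulo lcm(28, 5) = 140: x ≡ 108 (mod 140).
Verify: 108 mod 7 = 3 ✓, 108 mod 4 = 0 ✓, 108 mod 5 = 3 ✓.

x ≡ 108 (mod 140).


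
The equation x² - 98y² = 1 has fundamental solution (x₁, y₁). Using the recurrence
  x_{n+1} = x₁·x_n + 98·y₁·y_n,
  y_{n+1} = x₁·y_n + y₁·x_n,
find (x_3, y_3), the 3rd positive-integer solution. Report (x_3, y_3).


Step 1: Find the fundamental solution (x₁, y₁) of x² - 98y² = 1.
  Expand √98 as a continued fraction. a₀ = ⌊√98⌋ = 9; iterate m_{k+1} = d_k·a_k − m_k, d_{k+1} = (98 − m_{k+1}²)/d_k, a_{k+1} = ⌊(a₀ + m_{k+1})/d_{k+1}⌋ (starting m₀ = 0, d₀ = 1), with convergents p_k = a_k·p_{k-1} + p_{k-2}, q_k = a_k·q_{k-1} + q_{k-2} (p₋₁ = 1, q₋₁ = 0):
  k = 0: a₀ = 9; p₀/q₀ = 9/1; p₀² − 98·q₀² = 81 − 98 = -17.
  k = 1: m = 9, d = 17, a = ⌊(9 + 9)/17⌋ = 1; p/q = (1·9 + 1)/(1·1 + 0) = 10/1; p² − 98·q² = 100 − 98 = 2.
  k = 2: m = 8, d = 2, a = ⌊(9 + 8)/2⌋ = 8; p/q = (8·10 + 9)/(8·1 + 1) = 89/9; p² − 98·q² = 7921 − 7938 = -17.
  k = 3: m = 8, d = 17, a = ⌊(9 + 8)/17⌋ = 1; p/q = (1·89 + 10)/(1·9 + 1) = 99/10; p² − 98·q² = 9801 − 9800 = 1.
  The first convergent with p² − 98·q² = 1 gives the fundamental solution (x₁, y₁) = (99, 10).
Step 2: Apply the recurrence (x_{n+1}, y_{n+1}) = (x₁x_n + 98y₁y_n, x₁y_n + y₁x_n) repeatedly.
  From (x_1, y_1) = (99, 10): x_2 = 99·99 + 98·10·10 = 19601; y_2 = 99·10 + 10·99 = 1980.
  From (x_2, y_2) = (19601, 1980): x_3 = 99·19601 + 98·10·1980 = 3880899; y_3 = 99·1980 + 10·19601 = 392030.
Step 3: Verify x_3² - 98·y_3² = 15061377048201 - 15061377048200 = 1 (should be 1). ✓

(x_1, y_1) = (99, 10); (x_3, y_3) = (3880899, 392030).


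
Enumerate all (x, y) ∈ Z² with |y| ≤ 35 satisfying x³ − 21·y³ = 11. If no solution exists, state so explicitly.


The equation is x³ - 21y³ = 11. For fixed y, x³ = 21·y³ + 11, so a solution requires the RHS to be a perfect cube.
Strategy: iterate y from -35 to 35, compute RHS = 21·y³ + 11, and check whether it is a (positive or negative) perfect cube.
Check small values of y:
  y = 0: RHS = 11 is not a perfect cube.
  y = 1: RHS = 32 is not a perfect cube.
  y = -1: RHS = -10 is not a perfect cube.
  y = 2: RHS = 179 is not a perfect cube.
  y = -2: RHS = -157 is not a perfect cube.
  y = 3: RHS = 578 is not a perfect cube.
  y = -3: RHS = -556 is not a perfect cube.
Continuing the search up to |y| = 35 finds no solutions either.
No (x, y) in the scanned range satisfies the equation.

No integer solutions with |y| ≤ 35.


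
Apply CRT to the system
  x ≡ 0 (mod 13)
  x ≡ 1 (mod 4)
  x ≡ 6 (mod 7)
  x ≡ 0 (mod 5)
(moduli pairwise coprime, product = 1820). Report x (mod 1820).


Product of moduli M = 13 · 4 · 7 · 5 = 1820.
Merge one congruence at a time:
  Start: x ≡ 0 (mod 13).
  Combine with x ≡ 1 (mod 4); new modulus lcm = 52.
    Write x = 0 + 13·t and substitute into x ≡ 1 (mod 4): 13·t ≡ 1 − 0 = 1 (mod 4).
    Reduce coefficients mod 4: 1·t ≡ 1 (mod 4).
    So t ≡ 1 (mod 4).
    Then x = 0 + 13·1 = 13, valid modulo lcm(13, 4) = 52: x ≡ 13 (mod 52).
  Combine with x ≡ 6 (mod 7); new modulus lcm = 364.
    Write x = 13 + 52·t and substitute into x ≡ 6 (mod 7): 52·t ≡ 6 − 13 = -7 (mod 7).
    Reduce coefficients mod 7: 3·t ≡ 0 (mod 7).
    The inverse of 3 mod 7 is 5 (since 3·5 = 15 = 2·7 + 1), so t ≡ 5·0 = 0 ≡ 0 (mod 7).
    Then x = 13 + 52·0 = 13, valid modulo lcm(52, 7) = 364: x ≡ 13 (mod 364).
  Combine with x ≡ 0 (mod 5); new modulus lcm = 1820.
    Write x = 13 + 364·t and substitute into x ≡ 0 (mod 5): 364·t ≡ 0 − 13 = -13 (mod 5).
    Reduce coefficients mod 5: 4·t ≡ 2 (mod 5).
    The inverse of 4 mod 5 is 4 (since 4·4 = 16 = 3·5 + 1), so t ≡ 4·2 = 8 ≡ 3 (mod 5).
    Then x = 13 + 364·3 = 1105, valid modulo lcm(364, 5) = 1820: x ≡ 1105 (mod 1820).
Verify against each original: 1105 mod 13 = 0, 1105 mod 4 = 1, 1105 mod 7 = 6, 1105 mod 5 = 0.

x ≡ 1105 (mod 1820).


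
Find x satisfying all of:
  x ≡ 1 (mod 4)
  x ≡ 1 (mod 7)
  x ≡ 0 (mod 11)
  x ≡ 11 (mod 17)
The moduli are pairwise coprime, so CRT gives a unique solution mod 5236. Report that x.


Product of moduli M = 4 · 7 · 11 · 17 = 5236.
Merge one congruence at a time:
  Start: x ≡ 1 (mod 4).
  Combine with x ≡ 1 (mod 7); new modulus lcm = 28.
    Write x = 1 + 4·t and substitute into x ≡ 1 (mod 7): 4·t ≡ 1 − 1 = 0 (mod 7).
    The inverse of 4 mod 7 is 2 (since 4·2 = 8 = 1·7 + 1), so t ≡ 2·0 = 0 ≡ 0 (mod 7).
    Then x = 1 + 4·0 = 1, valid modulo lcm(4, 7) = 28: x ≡ 1 (mod 28).
  Combine with x ≡ 0 (mod 11); new modulus lcm = 308.
    Write x = 1 + 28·t and substitute into x ≡ 0 (mod 11): 28·t ≡ 0 − 1 = -1 (mod 11).
    Reduce coefficients mod 11: 6·t ≡ 10 (mod 11).
    The inverse of 6 mod 11 is 2 (since 6·2 = 12 = 1·11 + 1), so t ≡ 2·10 = 20 ≡ 9 (mod 11).
    Then x = 1 + 28·9 = 253, valid modulo lcm(28, 11) = 308: x ≡ 253 (mod 308).
  Combine with x ≡ 11 (mod 17); new modulus lcm = 5236.
    Write x = 253 + 308·t and substitute into x ≡ 11 (mod 17): 308·t ≡ 11 − 253 = -242 (mod 17).
    Reduce coefficients mod 17: 2·t ≡ 13 (mod 17).
    The inverse of 2 mod 17 is 9 (since 2·9 = 18 = 1·17 + 1), so t ≡ 9·13 = 117 ≡ 15 (mod 17).
    Then x = 253 + 308·15 = 4873, valid modulo lcm(308, 17) = 5236: x ≡ 4873 (mod 5236).
Verify against each original: 4873 mod 4 = 1, 4873 mod 7 = 1, 4873 mod 11 = 0, 4873 mod 17 = 11.

x ≡ 4873 (mod 5236).


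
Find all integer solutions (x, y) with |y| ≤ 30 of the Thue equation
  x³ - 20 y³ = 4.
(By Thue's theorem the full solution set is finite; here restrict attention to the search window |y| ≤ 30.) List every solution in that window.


The equation is x³ - 20y³ = 4. For fixed y, x³ = 20·y³ + 4, so a solution requires the RHS to be a perfect cube.
Strategy: iterate y from -30 to 30, compute RHS = 20·y³ + 4, and check whether it is a (positive or negative) perfect cube.
Check small values of y:
  y = 0: RHS = 4 is not a perfect cube.
  y = 1: RHS = 24 is not a perfect cube.
  y = -1: RHS = -16 is not a perfect cube.
  y = 2: RHS = 164 is not a perfect cube.
  y = -2: RHS = -156 is not a perfect cube.
  y = 3: RHS = 544 is not a perfect cube.
  y = -3: RHS = -536 is not a perfect cube.
Continuing the search up to |y| = 30 finds no solutions either.
No (x, y) in the scanned range satisfies the equation.

No integer solutions with |y| ≤ 30.


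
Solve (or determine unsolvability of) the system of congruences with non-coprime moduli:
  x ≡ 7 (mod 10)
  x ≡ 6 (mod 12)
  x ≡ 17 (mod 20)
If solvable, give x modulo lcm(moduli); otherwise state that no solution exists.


Moduli 10, 12, 20 are not pairwise coprime, so CRT works modulo lcm(m_i) when all pairwise compatibility conditions hold.
Pairwise compatibility: gcd(m_i, m_j) must divide a_i - a_j for every pair.
Merge one congruence at a time:
  Start: x ≡ 7 (mod 10).
  Combine with x ≡ 6 (mod 12): gcd(10, 12) = 2, and 6 - 7 = -1 is NOT divisible by 2.
    ⇒ system is inconsistent (no integer solution).

No solution (the system is inconsistent).


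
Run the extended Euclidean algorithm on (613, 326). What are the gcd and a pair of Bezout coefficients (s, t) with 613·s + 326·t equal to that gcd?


Euclidean algorithm on (613, 326) — divide until remainder is 0:
  613 = 1 · 326 + 287
  326 = 1 · 287 + 39
  287 = 7 · 39 + 14
  39 = 2 · 14 + 11
  14 = 1 · 11 + 3
  11 = 3 · 3 + 2
  3 = 1 · 2 + 1
  2 = 2 · 1 + 0
gcd(613, 326) = 1.
Track Bezout coefficients alongside the remainders: start with r₀ = 613 = a·1 + b·0 (s = 1, t = 0) and r₁ = 326 = a·0 + b·1 (s = 0, t = 1); each new remainder r_{k+1} = r_{k-1} − q_k·r_k inherits s_{k+1} = s_{k-1} − q_k·s_k, t_{k+1} = t_{k-1} − q_k·t_k, so r_k = a·s_k + b·t_k at every step:
  q = 1: r = 287, s = 1 − 1·0 = 1, t = 0 − 1·1 = -1  (check: 613·1 + 326·(-1) = 287)
  q = 1: r = 39, s = 0 − 1·1 = -1, t = 1 − 1·(-1) = 2  (check: 613·(-1) + 326·2 = 39)
  q = 7: r = 14, s = 1 − 7·(-1) = 8, t = -1 − 7·2 = -15  (check: 613·8 + 326·(-15) = 14)
  q = 2: r = 11, s = -1 − 2·8 = -17, t = 2 − 2·(-15) = 32  (check: 613·(-17) + 326·32 = 11)
  q = 1: r = 3, s = 8 − 1·(-17) = 25, t = -15 − 1·32 = -47  (check: 613·25 + 326·(-47) = 3)
  q = 3: r = 2, s = -17 − 3·25 = -92, t = 32 − 3·(-47) = 173  (check: 613·(-92) + 326·173 = 2)
  q = 1: r = 1, s = 25 − 1·(-92) = 117, t = -47 − 1·173 = -220  (check: 613·117 + 326·(-220) = 1)
The row with r = 1 (the gcd) gives the Bezout coefficients s = 117, t = -220.
Result: 613 · (117) + 326 · (-220) = 1.

gcd(613, 326) = 1; s = 117, t = -220 (check: 613·117 + 326·(-220) = 1).


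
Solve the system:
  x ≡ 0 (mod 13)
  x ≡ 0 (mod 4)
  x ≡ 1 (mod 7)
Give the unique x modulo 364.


Moduli 13, 4, 7 are pairwise coprime; by CRT there is a unique solution modulo M = 13 · 4 · 7 = 364.
Solve pairwise, accumulating the modulus:
  Start with x ≡ 0 (mod 13).
  Combine with x ≡ 0 (mod 4): since gcd(13, 4) = 1, we get a unique residue mod 52.
    Write x = 0 + 13·t and substitute into x ≡ 0 (mod 4): 13·t ≡ 0 − 0 = 0 (mod 4).
    Reduce coefficients mod 4: 1·t ≡ 0 (mod 4).
    So t ≡ 0 (mod 4).
    Then x = 0 + 13·0 = 0, valid modulo lcm(13, 4) = 52: x ≡ 0 (mod 52).
  Combine with x ≡ 1 (mod 7): since gcd(52, 7) = 1, we get a unique residue mod 364.
    Write x = 0 + 52·t and substitute into x ≡ 1 (mod 7): 52·t ≡ 1 − 0 = 1 (mod 7).
    Reduce coefficients mod 7: 3·t ≡ 1 (mod 7).
    The inverse of 3 mod 7 is 5 (since 3·5 = 15 = 2·7 + 1), so t ≡ 5·1 = 5 ≡ 5 (mod 7).
    Then x = 0 + 52·5 = 260, valid modulo lcm(52, 7) = 364: x ≡ 260 (mod 364).
Verify: 260 mod 13 = 0 ✓, 260 mod 4 = 0 ✓, 260 mod 7 = 1 ✓.

x ≡ 260 (mod 364).


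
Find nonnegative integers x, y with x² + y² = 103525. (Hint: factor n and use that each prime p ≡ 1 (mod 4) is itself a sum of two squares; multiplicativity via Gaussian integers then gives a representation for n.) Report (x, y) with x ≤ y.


Step 1: Factor n = 103525 = 5^2 · 41 · 101.
Step 2: Check the mod-4 condition on each prime factor: 5 ≡ 1 (mod 4), exponent 2; 41 ≡ 1 (mod 4), exponent 1; 101 ≡ 1 (mod 4), exponent 1.
All primes ≡ 3 (mod 4) appear to even exponent (or don't appear), so by the two-squares theorem n IS expressible as a sum of two squares.
Step 3: Build a representation. Group n = k² · m with k = 5 and m = 41 · 101 = 4141 (a product of primes ≡ 1 (mod 4)); a representation of m scales to one of n via (k·x)² + (k·y)² = k²(x² + y²). Each prime p ≡ 1 (mod 4) is itself a sum of two squares; find a² by testing p − a² for a perfect square:
  41: 41 − 1² = 40, 41 − 2² = 37, 41 − 3² = 32, 41 − 4² = 25 = 5² ⇒ 41 = 4² + 5².
  101: 101 − 1² = 100 = 10² ⇒ 101 = 1² + 10².
  Combine using the Brahmagupta–Fibonacci identity (a² + b²)(c² + d²) = (ac − bd)² + (ad + bc)² = (ac + bd)² + (ad − bc)²:
  41 · 101 = 4141: from (4² + 5²)(1² + 10²), take (4·1 − 5·10, 4·10 + 5·1) = (4 − 50, 40 + 5) = (-46, 45); dropping signs (only squares matter) gives (46, 45); check 46² + 45² = 2116 + 2025 = 4141 ✓.
  Scale by k = 5: (5·46, 5·45) = (230, 225).
Step 4: Order so x ≤ y and verify: 225² + 230² = 50625 + 52900 = 103525 = n. ✓

n = 103525 = 225² + 230² (one valid representation with x ≤ y).


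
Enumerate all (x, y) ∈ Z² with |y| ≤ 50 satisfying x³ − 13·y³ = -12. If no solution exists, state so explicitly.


The equation is x³ - 13y³ = -12. For fixed y, x³ = 13·y³ − 12, so a solution requires the RHS to be a perfect cube.
Strategy: iterate y from -50 to 50, compute RHS = 13·y³ − 12, and check whether it is a (positive or negative) perfect cube.
Check small values of y:
  y = 0: RHS = -12 is not a perfect cube.
  y = 1: RHS = 1 = (1)³ ⇒ x = 1 works.
  y = -1: RHS = -25 is not a perfect cube.
  y = 2: RHS = 92 is not a perfect cube.
  y = -2: RHS = -116 is not a perfect cube.
  y = 3: RHS = 339 is not a perfect cube.
  y = -3: RHS = -363 is not a perfect cube.
Continuing the search up to |y| = 50 finds no further solutions beyond those listed.
Collected solutions: (1, 1).

Solutions (with |y| ≤ 50): (1, 1).


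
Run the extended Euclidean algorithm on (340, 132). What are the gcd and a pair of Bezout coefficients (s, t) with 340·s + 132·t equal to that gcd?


Euclidean algorithm on (340, 132) — divide until remainder is 0:
  340 = 2 · 132 + 76
  132 = 1 · 76 + 56
  76 = 1 · 56 + 20
  56 = 2 · 20 + 16
  20 = 1 · 16 + 4
  16 = 4 · 4 + 0
gcd(340, 132) = 4.
Track Bezout coefficients alongside the remainders: start with r₀ = 340 = a·1 + b·0 (s = 1, t = 0) and r₁ = 132 = a·0 + b·1 (s = 0, t = 1); each new remainder r_{k+1} = r_{k-1} − q_k·r_k inherits s_{k+1} = s_{k-1} − q_k·s_k, t_{k+1} = t_{k-1} − q_k·t_k, so r_k = a·s_k + b·t_k at every step:
  q = 2: r = 76, s = 1 − 2·0 = 1, t = 0 − 2·1 = -2  (check: 340·1 + 132·(-2) = 76)
  q = 1: r = 56, s = 0 − 1·1 = -1, t = 1 − 1·(-2) = 3  (check: 340·(-1) + 132·3 = 56)
  q = 1: r = 20, s = 1 − 1·(-1) = 2, t = -2 − 1·3 = -5  (check: 340·2 + 132·(-5) = 20)
  q = 2: r = 16, s = -1 − 2·2 = -5, t = 3 − 2·(-5) = 13  (check: 340·(-5) + 132·13 = 16)
  q = 1: r = 4, s = 2 − 1·(-5) = 7, t = -5 − 1·13 = -18  (check: 340·7 + 132·(-18) = 4)
The row with r = 4 (the gcd) gives the Bezout coefficients s = 7, t = -18.
Result: 340 · (7) + 132 · (-18) = 4.

gcd(340, 132) = 4; s = 7, t = -18 (check: 340·7 + 132·(-18) = 4).


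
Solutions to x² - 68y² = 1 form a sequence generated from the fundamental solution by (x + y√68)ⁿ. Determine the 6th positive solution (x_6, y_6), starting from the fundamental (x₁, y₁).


Step 1: Find the fundamental solution (x₁, y₁) of x² - 68y² = 1.
  Expand √68 as a continued fraction. a₀ = ⌊√68⌋ = 8; iterate m_{k+1} = d_k·a_k − m_k, d_{k+1} = (68 − m_{k+1}²)/d_k, a_{k+1} = ⌊(a₀ + m_{k+1})/d_{k+1}⌋ (starting m₀ = 0, d₀ = 1), with convergents p_k = a_k·p_{k-1} + p_{k-2}, q_k = a_k·q_{k-1} + q_{k-2} (p₋₁ = 1, q₋₁ = 0):
  k = 0: a₀ = 8; p₀/q₀ = 8/1; p₀² − 68·q₀² = 64 − 68 = -4.
  k = 1: m = 8, d = 4, a = ⌊(8 + 8)/4⌋ = 4; p/q = (4·8 + 1)/(4·1 + 0) = 33/4; p² − 68·q² = 1089 − 1088 = 1.
  The first convergent with p² − 68·q² = 1 gives the fundamental solution (x₁, y₁) = (33, 4).
Step 2: Apply the recurrence (x_{n+1}, y_{n+1}) = (x₁x_n + 68y₁y_n, x₁y_n + y₁x_n) repeatedly.
  From (x_1, y_1) = (33, 4): x_2 = 33·33 + 68·4·4 = 2177; y_2 = 33·4 + 4·33 = 264.
  From (x_2, y_2) = (2177, 264): x_3 = 33·2177 + 68·4·264 = 143649; y_3 = 33·264 + 4·2177 = 17420.
  From (x_3, y_3) = (143649, 17420): x_4 = 33·143649 + 68·4·17420 = 9478657; y_4 = 33·17420 + 4·143649 = 1149456.
  From (x_4, y_4) = (9478657, 1149456): x_5 = 33·9478657 + 68·4·1149456 = 625447713; y_5 = 33·1149456 + 4·9478657 = 75846676.
  From (x_5, y_5) = (625447713, 75846676): x_6 = 33·625447713 + 68·4·75846676 = 41270070401; y_6 = 33·75846676 + 4·625447713 = 5004731160.
Step 3: Verify x_6² - 68·y_6² = 1703218710903496300801 - 1703218710903496300800 = 1 (should be 1). ✓

(x_1, y_1) = (33, 4); (x_6, y_6) = (41270070401, 5004731160).
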